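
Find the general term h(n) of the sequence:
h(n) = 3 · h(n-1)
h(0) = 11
Pure geometric recurrence with ratio 3.
By induction h(n) = h(0) · (3)^n = 11 \cdot 3^{n}.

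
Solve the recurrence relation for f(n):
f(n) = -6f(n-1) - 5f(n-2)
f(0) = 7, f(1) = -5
Characteristic equation: x² + 6x + 5 = 0, which factors as (x - (-1))(x - (-5)) = 0.
Roots r₁ = -1, r₂ = -5 (distinct).
General solution: f(n) = A·(-1)^n + B·(-5)^n.
From f(0) = 7: A + B = 7.
From f(1) = -5: -A - 5B = -5.
Solving: A = \frac{15}{2}, B = - \frac{1}{2}.
So f(n) = \frac{15 \left(-1\right)^{n}}{2} - \frac{\left(-5\right)^{n}}{2}.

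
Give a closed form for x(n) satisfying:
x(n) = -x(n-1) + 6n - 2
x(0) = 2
First-order linear with linear forcing.
Homogeneous solution: x_h(n) = A·(-1)^n.
Try particular x_p(n) = pn + q. Substituting:
  pn + q = -(p(n-1) + q) + 6n - 2.
Matching the n-coefficient: p = -p + 6 ⇒ p = 3.
Matching constants: q = p - q - 2 ⇒ q = \frac{1}{2}.
General: x(n) = A·(-1)^n + 3 n + \frac{1}{2}.
Apply x(0) = 2: A + \frac{1}{2} = 2 ⇒ A = \frac{3}{2}.
So x(n) = \frac{3 \left(-1\right)^{n}}{2} + 3 n + \frac{1}{2}.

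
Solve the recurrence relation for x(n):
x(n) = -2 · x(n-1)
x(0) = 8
Pure geometric recurrence with ratio -2.
By induction x(n) = x(0) · (-2)^n = 8 \left(-2\right)^{n}.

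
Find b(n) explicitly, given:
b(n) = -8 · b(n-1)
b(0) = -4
Pure geometric recurrence with ratio -8.
By induction b(n) = b(0) · (-8)^n = - 4 \left(-8\right)^{n}.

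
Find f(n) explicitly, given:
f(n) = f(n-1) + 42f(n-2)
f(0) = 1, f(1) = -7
Characteristic equation: x² - x - 42 = 0, which factors as (x - (7))(x - (-6)) = 0.
Roots r₁ = 7, r₂ = -6 (distinct).
General solution: f(n) = A·(7)^n + B·(-6)^n.
From f(0) = 1: A + B = 1.
From f(1) = -7: 7A - 6B = -7.
Solving: A = - \frac{1}{13}, B = \frac{14}{13}.
So f(n) = \frac{14 \left(-6\right)^{n}}{13} - \frac{7^{n}}{13}.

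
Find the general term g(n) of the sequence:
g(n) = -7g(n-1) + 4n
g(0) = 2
First-order linear with linear forcing.
Homogeneous solution: g_h(n) = A·(-7)^n.
Try particular g_p(n) = pn + q. Substituting:
  pn + q = -7(p(n-1) + q) + 4n.
Matching the n-coefficient: p = -7p + 4 ⇒ p = \frac{1}{2}.
Matching constants: q = 7p - 7q ⇒ q = \frac{7}{16}.
General: g(n) = A·(-7)^n + \frac{n}{2} + \frac{7}{16}.
Apply g(0) = 2: A + \frac{7}{16} = 2 ⇒ A = \frac{25}{16}.
So g(n) = \frac{25 \left(-7\right)^{n}}{16} + \frac{n}{2} + \frac{7}{16}.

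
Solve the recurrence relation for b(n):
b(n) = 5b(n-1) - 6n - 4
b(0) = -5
First-order linear with linear forcing.
Homogeneous solution: b_h(n) = A·(5)^n.
Try particular b_p(n) = pn + q. Substituting:
  pn + q = 5(p(n-1) + q) - 6n - 4.
Matching the n-coefficient: p = 5p - 6 ⇒ p = \frac{3}{2}.
Matching constants: q = -5p + 5q - 4 ⇒ q = \frac{23}{8}.
General: b(n) = A·(5)^n + \frac{3 n}{2} + \frac{23}{8}.
Apply b(0) = -5: A + \frac{23}{8} = -5 ⇒ A = - \frac{63}{8}.
So b(n) = - \frac{63 \cdot 5^{n}}{8} + \frac{3 n}{2} + \frac{23}{8}.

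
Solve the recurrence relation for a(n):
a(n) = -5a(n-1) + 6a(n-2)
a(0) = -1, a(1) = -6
Characteristic equation: x² + 5x - 6 = 0, which factors as (x - (-6))(x - (1)) = 0.
Roots r₁ = -6, r₂ = 1 (distinct).
General solution: a(n) = A·(-6)^n + B·(1)^n.
From a(0) = -1: A + B = -1.
From a(1) = -6: -6A + B = -6.
Solving: A = \frac{5}{7}, B = - \frac{12}{7}.
So a(n) = \frac{5 \left(-6\right)^{n}}{7} - \frac{12}{7}.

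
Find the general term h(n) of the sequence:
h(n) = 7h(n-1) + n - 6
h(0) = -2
First-order linear with linear forcing.
Homogeneous solution: h_h(n) = A·(7)^n.
Try particular h_p(n) = pn + q. Substituting:
  pn + q = 7(p(n-1) + q) + n - 6.
Matching the n-coefficient: p = 7p + 1 ⇒ p = - \frac{1}{6}.
Matching constants: q = -7p + 7q - 6 ⇒ q = \frac{29}{36}.
General: h(n) = A·(7)^n - \frac{n}{6} + \frac{29}{36}.
Apply h(0) = -2: A + \frac{29}{36} = -2 ⇒ A = - \frac{101}{36}.
So h(n) = - \frac{101 \cdot 7^{n}}{36} - \frac{n}{6} + \frac{29}{36}.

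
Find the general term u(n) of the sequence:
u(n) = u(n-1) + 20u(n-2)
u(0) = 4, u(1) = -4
Characteristic equation: x² - x - 20 = 0, which factors as (x - (5))(x - (-4)) = 0.
Roots r₁ = 5, r₂ = -4 (distinct).
General solution: u(n) = A·(5)^n + B·(-4)^n.
From u(0) = 4: A + B = 4.
From u(1) = -4: 5A - 4B = -4.
Solving: A = \frac{4}{3}, B = \frac{8}{3}.
So u(n) = \frac{8 \left(-4\right)^{n}}{3} + \frac{4 \cdot 5^{n}}{3}.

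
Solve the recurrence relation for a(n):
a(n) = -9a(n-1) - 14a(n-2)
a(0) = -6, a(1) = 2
Characteristic equation: x² + 9x + 14 = 0, which factors as (x - (-2))(x - (-7)) = 0.
Roots r₁ = -2, r₂ = -7 (distinct).
General solution: a(n) = A·(-2)^n + B·(-7)^n.
From a(0) = -6: A + B = -6.
From a(1) = 2: -2A - 7B = 2.
Solving: A = -8, B = 2.
So a(n) = - 8 \left(-2\right)^{n} + 2 \left(-7\right)^{n}.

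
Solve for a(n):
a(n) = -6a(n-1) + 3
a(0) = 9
First-order linear non-homogeneous.
Homogeneous solution: a_h(n) = A·(-6)^n.
Try constant particular solution a_p = K: K = -6K + 3 ⇒ K = \frac{3}{7}.
General: a(n) = A·(-6)^n + \frac{3}{7}.
Apply a(0) = 9: A + \frac{3}{7} = 9 ⇒ A = \frac{60}{7}.
So a(n) = \frac{60 \left(-6\right)^{n}}{7} + \frac{3}{7}.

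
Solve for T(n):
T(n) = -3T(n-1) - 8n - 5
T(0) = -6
First-order linear with linear forcing.
Homogeneous solution: T_h(n) = A·(-3)^n.
Try particular T_p(n) = pn + q. Substituting:
  pn + q = -3(p(n-1) + q) - 8n - 5.
Matching the n-coefficient: p = -3p - 8 ⇒ p = -2.
Matching constants: q = 3p - 3q - 5 ⇒ q = - \frac{11}{4}.
General: T(n) = A·(-3)^n - 2 n - \frac{11}{4}.
Apply T(0) = -6: A - \frac{11}{4} = -6 ⇒ A = - \frac{13}{4}.
So T(n) = - \frac{13 \left(-3\right)^{n}}{4} - 2 n - \frac{11}{4}.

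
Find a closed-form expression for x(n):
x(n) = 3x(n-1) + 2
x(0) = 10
First-order linear non-homogeneous.
Homogeneous solution: x_h(n) = A·(3)^n.
Try constant particular solution x_p = K: K = 3K + 2 ⇒ K = -1.
General: x(n) = A·(3)^n - 1.
Apply x(0) = 10: A - 1 = 10 ⇒ A = 11.
So x(n) = 11 \cdot 3^{n} - 1.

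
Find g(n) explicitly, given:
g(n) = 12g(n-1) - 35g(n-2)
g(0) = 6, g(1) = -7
Characteristic equation: x² - 12x + 35 = 0, which factors as (x - (5))(x - (7)) = 0.
Roots r₁ = 5, r₂ = 7 (distinct).
General solution: g(n) = A·(5)^n + B·(7)^n.
From g(0) = 6: A + B = 6.
From g(1) = -7: 5A + 7B = -7.
Solving: A = \frac{49}{2}, B = - \frac{37}{2}.
So g(n) = \frac{49 \cdot 5^{n}}{2} - \frac{37 \cdot 7^{n}}{2}.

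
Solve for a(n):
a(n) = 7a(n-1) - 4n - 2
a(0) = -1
First-order linear with linear forcing.
Homogeneous solution: a_h(n) = A·(7)^n.
Try particular a_p(n) = pn + q. Substituting:
  pn + q = 7(p(n-1) + q) - 4n - 2.
Matching the n-coefficient: p = 7p - 4 ⇒ p = \frac{2}{3}.
Matching constants: q = -7p + 7q - 2 ⇒ q = \frac{10}{9}.
General: a(n) = A·(7)^n + \frac{2 n}{3} + \frac{10}{9}.
Apply a(0) = -1: A + \frac{10}{9} = -1 ⇒ A = - \frac{19}{9}.
So a(n) = - \frac{19 \cdot 7^{n}}{9} + \frac{2 n}{3} + \frac{10}{9}.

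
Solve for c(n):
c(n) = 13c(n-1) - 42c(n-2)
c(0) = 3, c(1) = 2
Characteristic equation: x² - 13x + 42 = 0, which factors as (x - (7))(x - (6)) = 0.
Roots r₁ = 7, r₂ = 6 (distinct).
General solution: c(n) = A·(7)^n + B·(6)^n.
From c(0) = 3: A + B = 3.
From c(1) = 2: 7A + 6B = 2.
Solving: A = -16, B = 19.
So c(n) = 19 \cdot 6^{n} - 16 \cdot 7^{n}.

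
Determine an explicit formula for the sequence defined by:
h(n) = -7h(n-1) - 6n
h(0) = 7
First-order linear with linear forcing.
Homogeneous solution: h_h(n) = A·(-7)^n.
Try particular h_p(n) = pn + q. Substituting:
  pn + q = -7(p(n-1) + q) - 6n.
Matching the n-coefficient: p = -7p - 6 ⇒ p = - \frac{3}{4}.
Matching constants: q = 7p - 7q ⇒ q = - \frac{21}{32}.
General: h(n) = A·(-7)^n - \frac{3 n}{4} - \frac{21}{32}.
Apply h(0) = 7: A - \frac{21}{32} = 7 ⇒ A = \frac{245}{32}.
So h(n) = \frac{245 \left(-7\right)^{n}}{32} - \frac{3 n}{4} - \frac{21}{32}.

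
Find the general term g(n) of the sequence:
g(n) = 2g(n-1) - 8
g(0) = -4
First-order linear non-homogeneous.
Homogeneous solution: g_h(n) = A·(2)^n.
Try constant particular solution g_p = K: K = 2K - 8 ⇒ K = 8.
General: g(n) = A·(2)^n + 8.
Apply g(0) = -4: A + 8 = -4 ⇒ A = -12.
So g(n) = 8 - 12 \cdot 2^{n}.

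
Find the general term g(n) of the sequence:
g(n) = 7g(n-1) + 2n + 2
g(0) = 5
First-order linear with linear forcing.
Homogeneous solution: g_h(n) = A·(7)^n.
Try particular g_p(n) = pn + q. Substituting:
  pn + q = 7(p(n-1) + q) + 2n + 2.
Matching the n-coefficient: p = 7p + 2 ⇒ p = - \frac{1}{3}.
Matching constants: q = -7p + 7q + 2 ⇒ q = - \frac{13}{18}.
General: g(n) = A·(7)^n - \frac{n}{3} - \frac{13}{18}.
Apply g(0) = 5: A - \frac{13}{18} = 5 ⇒ A = \frac{103}{18}.
So g(n) = \frac{103 \cdot 7^{n}}{18} - \frac{n}{3} - \frac{13}{18}.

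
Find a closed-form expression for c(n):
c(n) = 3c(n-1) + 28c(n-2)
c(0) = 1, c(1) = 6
Characteristic equation: x² - 3x - 28 = 0, which factors as (x - (7))(x - (-4)) = 0.
Roots r₁ = 7, r₂ = -4 (distinct).
General solution: c(n) = A·(7)^n + B·(-4)^n.
From c(0) = 1: A + B = 1.
From c(1) = 6: 7A - 4B = 6.
Solving: A = \frac{10}{11}, B = \frac{1}{11}.
So c(n) = \frac{\left(-4\right)^{n}}{11} + \frac{10 \cdot 7^{n}}{11}.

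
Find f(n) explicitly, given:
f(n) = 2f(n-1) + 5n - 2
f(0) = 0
First-order linear with linear forcing.
Homogeneous solution: f_h(n) = A·(2)^n.
Try particular f_p(n) = pn + q. Substituting:
  pn + q = 2(p(n-1) + q) + 5n - 2.
Matching the n-coefficient: p = 2p + 5 ⇒ p = -5.
Matching constants: q = -2p + 2q - 2 ⇒ q = -8.
General: f(n) = A·(2)^n - 5 n - 8.
Apply f(0) = 0: A - 8 = 0 ⇒ A = 8.
So f(n) = 8 \cdot 2^{n} - 5 n - 8.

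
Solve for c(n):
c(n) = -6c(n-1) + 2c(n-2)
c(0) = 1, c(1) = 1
Characteristic equation: x² + 6x - 2 = 0.
Discriminant Δ = (-6)² + 4·(2) = 44.
Roots r₁,₂ = (-6 ± √44)/2, so r₁ = -3 + \sqrt{11}, r₂ = - \sqrt{11} - 3.
General solution: c(n) = A·r₁^n + B·r₂^n.
From the initial conditions, A + B = 1 and r₁A + r₂B = 1.
Since r₁ - r₂ = √44: A = (1 - (1)r₂)/√44 = \frac{1}{2} + \frac{2 \sqrt{11}}{11}, and B = 1 - A = \frac{1}{2} - \frac{2 \sqrt{11}}{11}.
So c(n) = \left(\frac{1}{2} + \frac{2 \sqrt{11}}{11}\right)\left(-3 + \sqrt{11}\right)^n + \left(\frac{1}{2} - \frac{2 \sqrt{11}}{11}\right)\left(- \sqrt{11} - 3\right)^n.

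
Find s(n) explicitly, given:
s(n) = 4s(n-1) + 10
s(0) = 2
First-order linear non-homogeneous.
Homogeneous solution: s_h(n) = A·(4)^n.
Try constant particular solution s_p = K: K = 4K + 10 ⇒ K = - \frac{10}{3}.
General: s(n) = A·(4)^n - \frac{10}{3}.
Apply s(0) = 2: A - \frac{10}{3} = 2 ⇒ A = \frac{16}{3}.
So s(n) = \frac{16 \cdot 4^{n}}{3} - \frac{10}{3}.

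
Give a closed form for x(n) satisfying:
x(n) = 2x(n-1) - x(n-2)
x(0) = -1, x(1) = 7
Characteristic equation: x² - 2x + 1 = 0, which is (x - (1))².
Repeated root r = 1.
General solution: x(n) = (A + Bn)·(1)^n.
From x(0) = -1: A = -1.
From x(1) = 7: (A + B)·(1) = 7 ⇒ B = 8.
So x(n) = \left(8 n - 1\right) \cdot (1)^n.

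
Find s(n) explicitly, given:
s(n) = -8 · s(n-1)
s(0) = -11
Pure geometric recurrence with ratio -8.
By induction s(n) = s(0) · (-8)^n = - 11 \left(-8\right)^{n}.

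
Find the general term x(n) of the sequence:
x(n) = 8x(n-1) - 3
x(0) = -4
First-order linear non-homogeneous.
Homogeneous solution: x_h(n) = A·(8)^n.
Try constant particular solution x_p = K: K = 8K - 3 ⇒ K = \frac{3}{7}.
General: x(n) = A·(8)^n + \frac{3}{7}.
Apply x(0) = -4: A + \frac{3}{7} = -4 ⇒ A = - \frac{31}{7}.
So x(n) = \frac{3}{7} - \frac{31 \cdot 8^{n}}{7}.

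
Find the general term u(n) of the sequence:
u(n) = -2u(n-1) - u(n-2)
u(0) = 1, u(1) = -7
Characteristic equation: x² + 2x + 1 = 0, which is (x - (-1))².
Repeated root r = -1.
General solution: u(n) = (A + Bn)·(-1)^n.
From u(0) = 1: A = 1.
From u(1) = -7: (A + B)·(-1) = -7 ⇒ B = 6.
So u(n) = \left(6 n + 1\right) \cdot (-1)^n.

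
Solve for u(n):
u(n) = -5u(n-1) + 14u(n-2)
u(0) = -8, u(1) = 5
Characteristic equation: x² + 5x - 14 = 0, which factors as (x - (-7))(x - (2)) = 0.
Roots r₁ = -7, r₂ = 2 (distinct).
General solution: u(n) = A·(-7)^n + B·(2)^n.
From u(0) = -8: A + B = -8.
From u(1) = 5: -7A + 2B = 5.
Solving: A = - \frac{7}{3}, B = - \frac{17}{3}.
So u(n) = - \frac{7 \left(-7\right)^{n}}{3} - \frac{17 \cdot 2^{n}}{3}.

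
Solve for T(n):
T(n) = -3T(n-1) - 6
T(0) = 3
First-order linear non-homogeneous.
Homogeneous solution: T_h(n) = A·(-3)^n.
Try constant particular solution T_p = K: K = -3K - 6 ⇒ K = - \frac{3}{2}.
General: T(n) = A·(-3)^n - \frac{3}{2}.
Apply T(0) = 3: A - \frac{3}{2} = 3 ⇒ A = \frac{9}{2}.
So T(n) = \frac{9 \left(-3\right)^{n}}{2} - \frac{3}{2}.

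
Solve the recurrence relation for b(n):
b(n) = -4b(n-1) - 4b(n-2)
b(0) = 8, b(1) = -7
Characteristic equation: x² + 4x + 4 = 0, which is (x - (-2))².
Repeated root r = -2.
General solution: b(n) = (A + Bn)·(-2)^n.
From b(0) = 8: A = 8.
From b(1) = -7: (A + B)·(-2) = -7 ⇒ B = - \frac{9}{2}.
So b(n) = \left(8 - \frac{9 n}{2}\right) \cdot (-2)^n.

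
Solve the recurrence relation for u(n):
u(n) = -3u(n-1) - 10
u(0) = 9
First-order linear non-homogeneous.
Homogeneous solution: u_h(n) = A·(-3)^n.
Try constant particular solution u_p = K: K = -3K - 10 ⇒ K = - \frac{5}{2}.
General: u(n) = A·(-3)^n - \frac{5}{2}.
Apply u(0) = 9: A - \frac{5}{2} = 9 ⇒ A = \frac{23}{2}.
So u(n) = \frac{23 \left(-3\right)^{n}}{2} - \frac{5}{2}.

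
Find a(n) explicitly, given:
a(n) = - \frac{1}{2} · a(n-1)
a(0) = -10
Pure geometric recurrence with ratio - \frac{1}{2}.
By induction a(n) = a(0) · (- \frac{1}{2})^n = - 10 \left(- \frac{1}{2}\right)^{n}.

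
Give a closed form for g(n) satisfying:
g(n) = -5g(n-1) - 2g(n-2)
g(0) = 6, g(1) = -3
Characteristic equation: x² + 5x + 2 = 0.
Discriminant Δ = (-5)² + 4·(-2) = 17.
Roots r₁,₂ = (-5 ± √17)/2, so r₁ = - \frac{5}{2} + \frac{\sqrt{17}}{2}, r₂ = - \frac{5}{2} - \frac{\sqrt{17}}{2}.
General solution: g(n) = A·r₁^n + B·r₂^n.
From the initial conditions, A + B = 6 and r₁A + r₂B = -3.
Since r₁ - r₂ = √17: A = (-3 - (6)r₂)/√17 = \frac{12 \sqrt{17}}{17} + 3, and B = 6 - A = 3 - \frac{12 \sqrt{17}}{17}.
So g(n) = \left(\frac{12 \sqrt{17}}{17} + 3\right)\left(- \frac{5}{2} + \frac{\sqrt{17}}{2}\right)^n + \left(3 - \frac{12 \sqrt{17}}{17}\right)\left(- \frac{5}{2} - \frac{\sqrt{17}}{2}\right)^n.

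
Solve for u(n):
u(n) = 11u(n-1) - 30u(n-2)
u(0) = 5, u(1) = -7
Characteristic equation: x² - 11x + 30 = 0, which factors as (x - (6))(x - (5)) = 0.
Roots r₁ = 6, r₂ = 5 (distinct).
General solution: u(n) = A·(6)^n + B·(5)^n.
From u(0) = 5: A + B = 5.
From u(1) = -7: 6A + 5B = -7.
Solving: A = -32, B = 37.
So u(n) = 37 \cdot 5^{n} - 32 \cdot 6^{n}.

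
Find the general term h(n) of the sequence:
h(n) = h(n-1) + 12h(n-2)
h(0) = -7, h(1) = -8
Characteristic equation: x² - x - 12 = 0, which factors as (x - (-3))(x - (4)) = 0.
Roots r₁ = -3, r₂ = 4 (distinct).
General solution: h(n) = A·(-3)^n + B·(4)^n.
From h(0) = -7: A + B = -7.
From h(1) = -8: -3A + 4B = -8.
Solving: A = - \frac{20}{7}, B = - \frac{29}{7}.
So h(n) = - \frac{20 \left(-3\right)^{n}}{7} - \frac{29 \cdot 4^{n}}{7}.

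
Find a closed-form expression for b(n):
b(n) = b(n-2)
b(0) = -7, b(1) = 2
Characteristic equation: x² - 1 = 0, which factors as (x - (-1))(x - (1)) = 0.
Roots r₁ = -1, r₂ = 1 (distinct).
General solution: b(n) = A·(-1)^n + B·(1)^n.
From b(0) = -7: A + B = -7.
From b(1) = 2: -A + B = 2.
Solving: A = - \frac{9}{2}, B = - \frac{5}{2}.
So b(n) = - \frac{9 \left(-1\right)^{n}}{2} - \frac{5}{2}.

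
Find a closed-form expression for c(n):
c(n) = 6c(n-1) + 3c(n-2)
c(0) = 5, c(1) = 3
Characteristic equation: x² - 6x - 3 = 0.
Discriminant Δ = (6)² + 4·(3) = 48.
Roots r₁,₂ = (6 ± √48)/2, so r₁ = 3 + 2 \sqrt{3}, r₂ = 3 - 2 \sqrt{3}.
General solution: c(n) = A·r₁^n + B·r₂^n.
From the initial conditions, A + B = 5 and r₁A + r₂B = 3.
Since r₁ - r₂ = √48: A = (3 - (5)r₂)/√48 = \frac{5}{2} - \sqrt{3}, and B = 5 - A = \sqrt{3} + \frac{5}{2}.
So c(n) = \left(\frac{5}{2} - \sqrt{3}\right)\left(3 + 2 \sqrt{3}\right)^n + \left(\sqrt{3} + \frac{5}{2}\right)\left(3 - 2 \sqrt{3}\right)^n.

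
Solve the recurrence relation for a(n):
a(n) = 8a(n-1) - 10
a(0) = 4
First-order linear non-homogeneous.
Homogeneous solution: a_h(n) = A·(8)^n.
Try constant particular solution a_p = K: K = 8K - 10 ⇒ K = \frac{10}{7}.
General: a(n) = A·(8)^n + \frac{10}{7}.
Apply a(0) = 4: A + \frac{10}{7} = 4 ⇒ A = \frac{18}{7}.
So a(n) = \frac{18 \cdot 8^{n}}{7} + \frac{10}{7}.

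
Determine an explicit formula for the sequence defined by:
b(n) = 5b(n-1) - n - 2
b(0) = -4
First-order linear with linear forcing.
Homogeneous solution: b_h(n) = A·(5)^n.
Try particular b_p(n) = pn + q. Substituting:
  pn + q = 5(p(n-1) + q) - n - 2.
Matching the n-coefficient: p = 5p - 1 ⇒ p = \frac{1}{4}.
Matching constants: q = -5p + 5q - 2 ⇒ q = \frac{13}{16}.
General: b(n) = A·(5)^n + \frac{n}{4} + \frac{13}{16}.
Apply b(0) = -4: A + \frac{13}{16} = -4 ⇒ A = - \frac{77}{16}.
So b(n) = - \frac{77 \cdot 5^{n}}{16} + \frac{n}{4} + \frac{13}{16}.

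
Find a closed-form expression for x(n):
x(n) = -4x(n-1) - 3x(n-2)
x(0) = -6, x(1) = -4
Characteristic equation: x² + 4x + 3 = 0, which factors as (x - (-3))(x - (-1)) = 0.
Roots r₁ = -3, r₂ = -1 (distinct).
General solution: x(n) = A·(-3)^n + B·(-1)^n.
From x(0) = -6: A + B = -6.
From x(1) = -4: -3A - B = -4.
Solving: A = 5, B = -11.
So x(n) = - 11 \left(-1\right)^{n} + 5 \left(-3\right)^{n}.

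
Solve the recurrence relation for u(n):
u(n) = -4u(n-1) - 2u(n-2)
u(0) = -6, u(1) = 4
Characteristic equation: x² + 4x + 2 = 0.
Discriminant Δ = (-4)² + 4·(-2) = 8.
Roots r₁,₂ = (-4 ± √8)/2, so r₁ = -2 + \sqrt{2}, r₂ = -2 - \sqrt{2}.
General solution: u(n) = A·r₁^n + B·r₂^n.
From the initial conditions, A + B = -6 and r₁A + r₂B = 4.
Since r₁ - r₂ = √8: A = (4 - (-6)r₂)/√8 = -3 - 2 \sqrt{2}, and B = -6 - A = -3 + 2 \sqrt{2}.
So u(n) = \left(-3 - 2 \sqrt{2}\right)\left(-2 + \sqrt{2}\right)^n + \left(-3 + 2 \sqrt{2}\right)\left(-2 - \sqrt{2}\right)^n.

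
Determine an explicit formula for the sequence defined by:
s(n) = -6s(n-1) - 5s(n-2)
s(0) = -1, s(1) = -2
Characteristic equation: x² + 6x + 5 = 0, which factors as (x - (-1))(x - (-5)) = 0.
Roots r₁ = -1, r₂ = -5 (distinct).
General solution: s(n) = A·(-1)^n + B·(-5)^n.
From s(0) = -1: A + B = -1.
From s(1) = -2: -A - 5B = -2.
Solving: A = - \frac{7}{4}, B = \frac{3}{4}.
So s(n) = - \frac{7 \left(-1\right)^{n}}{4} + \frac{3 \left(-5\right)^{n}}{4}.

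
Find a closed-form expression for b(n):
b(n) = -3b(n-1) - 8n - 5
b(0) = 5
First-order linear with linear forcing.
Homogeneous solution: b_h(n) = A·(-3)^n.
Try particular b_p(n) = pn + q. Substituting:
  pn + q = -3(p(n-1) + q) - 8n - 5.
Matching the n-coefficient: p = -3p - 8 ⇒ p = -2.
Matching constants: q = 3p - 3q - 5 ⇒ q = - \frac{11}{4}.
General: b(n) = A·(-3)^n - 2 n - \frac{11}{4}.
Apply b(0) = 5: A - \frac{11}{4} = 5 ⇒ A = \frac{31}{4}.
So b(n) = \frac{31 \left(-3\right)^{n}}{4} - 2 n - \frac{11}{4}.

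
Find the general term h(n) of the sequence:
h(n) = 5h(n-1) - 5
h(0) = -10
First-order linear non-homogeneous.
Homogeneous solution: h_h(n) = A·(5)^n.
Try constant particular solution h_p = K: K = 5K - 5 ⇒ K = \frac{5}{4}.
General: h(n) = A·(5)^n + \frac{5}{4}.
Apply h(0) = -10: A + \frac{5}{4} = -10 ⇒ A = - \frac{45}{4}.
So h(n) = \frac{5}{4} - \frac{45 \cdot 5^{n}}{4}.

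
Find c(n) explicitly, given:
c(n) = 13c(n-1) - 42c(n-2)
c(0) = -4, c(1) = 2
Characteristic equation: x² - 13x + 42 = 0, which factors as (x - (7))(x - (6)) = 0.
Roots r₁ = 7, r₂ = 6 (distinct).
General solution: c(n) = A·(7)^n + B·(6)^n.
From c(0) = -4: A + B = -4.
From c(1) = 2: 7A + 6B = 2.
Solving: A = 26, B = -30.
So c(n) = - 30 \cdot 6^{n} + 26 \cdot 7^{n}.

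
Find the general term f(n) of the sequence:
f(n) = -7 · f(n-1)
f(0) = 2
Pure geometric recurrence with ratio -7.
By induction f(n) = f(0) · (-7)^n = 2 \left(-7\right)^{n}.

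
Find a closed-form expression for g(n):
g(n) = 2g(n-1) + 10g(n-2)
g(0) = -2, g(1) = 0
Characteristic equation: x² - 2x - 10 = 0.
Discriminant Δ = (2)² + 4·(10) = 44.
Roots r₁,₂ = (2 ± √44)/2, so r₁ = 1 + \sqrt{11}, r₂ = 1 - \sqrt{11}.
General solution: g(n) = A·r₁^n + B·r₂^n.
From the initial conditions, A + B = -2 and r₁A + r₂B = 0.
Since r₁ - r₂ = √44: A = (0 - (-2)r₂)/√44 = -1 + \frac{\sqrt{11}}{11}, and B = -2 - A = -1 - \frac{\sqrt{11}}{11}.
So g(n) = \left(-1 + \frac{\sqrt{11}}{11}\right)\left(1 + \sqrt{11}\right)^n + \left(-1 - \frac{\sqrt{11}}{11}\right)\left(1 - \sqrt{11}\right)^n.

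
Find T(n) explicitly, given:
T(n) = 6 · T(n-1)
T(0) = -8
Pure geometric recurrence with ratio 6.
By induction T(n) = T(0) · (6)^n = - 8 \cdot 6^{n}.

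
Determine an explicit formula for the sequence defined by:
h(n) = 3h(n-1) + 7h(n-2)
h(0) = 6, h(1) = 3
Characteristic equation: x² - 3x - 7 = 0.
Discriminant Δ = (3)² + 4·(7) = 37.
Roots r₁,₂ = (3 ± √37)/2, so r₁ = \frac{3}{2} + \frac{\sqrt{37}}{2}, r₂ = \frac{3}{2} - \frac{\sqrt{37}}{2}.
General solution: h(n) = A·r₁^n + B·r₂^n.
From the initial conditions, A + B = 6 and r₁A + r₂B = 3.
Since r₁ - r₂ = √37: A = (3 - (6)r₂)/√37 = 3 - \frac{6 \sqrt{37}}{37}, and B = 6 - A = \frac{6 \sqrt{37}}{37} + 3.
So h(n) = \left(3 - \frac{6 \sqrt{37}}{37}\right)\left(\frac{3}{2} + \frac{\sqrt{37}}{2}\right)^n + \left(\frac{6 \sqrt{37}}{37} + 3\right)\left(\frac{3}{2} - \frac{\sqrt{37}}{2}\right)^n.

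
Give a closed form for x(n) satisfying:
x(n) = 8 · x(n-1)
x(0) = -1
Pure geometric recurrence with ratio 8.
By induction x(n) = x(0) · (8)^n = - 8^{n}.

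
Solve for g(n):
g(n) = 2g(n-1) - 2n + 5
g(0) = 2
First-order linear with linear forcing.
Homogeneous solution: g_h(n) = A·(2)^n.
Try particular g_p(n) = pn + q. Substituting:
  pn + q = 2(p(n-1) + q) - 2n + 5.
Matching the n-coefficient: p = 2p - 2 ⇒ p = 2.
Matching constants: q = -2p + 2q + 5 ⇒ q = -1.
General: g(n) = A·(2)^n + 2 n - 1.
Apply g(0) = 2: A - 1 = 2 ⇒ A = 3.
So g(n) = 3 \cdot 2^{n} + 2 n - 1.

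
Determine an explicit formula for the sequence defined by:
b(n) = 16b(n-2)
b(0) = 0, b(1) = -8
Characteristic equation: x² - 16 = 0, which factors as (x - (-4))(x - (4)) = 0.
Roots r₁ = -4, r₂ = 4 (distinct).
General solution: b(n) = A·(-4)^n + B·(4)^n.
From b(0) = 0: A + B = 0.
From b(1) = -8: -4A + 4B = -8.
Solving: A = 1, B = -1.
So b(n) = \left(-4\right)^{n} - 4^{n}.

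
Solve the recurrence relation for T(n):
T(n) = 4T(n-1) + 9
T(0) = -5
First-order linear non-homogeneous.
Homogeneous solution: T_h(n) = A·(4)^n.
Try constant particular solution T_p = K: K = 4K + 9 ⇒ K = -3.
General: T(n) = A·(4)^n - 3.
Apply T(0) = -5: A - 3 = -5 ⇒ A = -2.
So T(n) = - 2 \cdot 4^{n} - 3.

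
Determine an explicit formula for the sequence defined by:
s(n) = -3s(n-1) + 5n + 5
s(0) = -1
First-order linear with linear forcing.
Homogeneous solution: s_h(n) = A·(-3)^n.
Try particular s_p(n) = pn + q. Substituting:
  pn + q = -3(p(n-1) + q) + 5n + 5.
Matching the n-coefficient: p = -3p + 5 ⇒ p = \frac{5}{4}.
Matching constants: q = 3p - 3q + 5 ⇒ q = \frac{35}{16}.
General: s(n) = A·(-3)^n + \frac{5 n}{4} + \frac{35}{16}.
Apply s(0) = -1: A + \frac{35}{16} = -1 ⇒ A = - \frac{51}{16}.
So s(n) = - \frac{51 \left(-3\right)^{n}}{16} + \frac{5 n}{4} + \frac{35}{16}.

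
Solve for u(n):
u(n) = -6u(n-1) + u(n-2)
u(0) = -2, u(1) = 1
Characteristic equation: x² + 6x - 1 = 0.
Discriminant Δ = (-6)² + 4·(1) = 40.
Roots r₁,₂ = (-6 ± √40)/2, so r₁ = -3 + \sqrt{10}, r₂ = - \sqrt{10} - 3.
General solution: u(n) = A·r₁^n + B·r₂^n.
From the initial conditions, A + B = -2 and r₁A + r₂B = 1.
Since r₁ - r₂ = √40: A = (1 - (-2)r₂)/√40 = -1 - \frac{\sqrt{10}}{4}, and B = -2 - A = -1 + \frac{\sqrt{10}}{4}.
So u(n) = \left(-1 - \frac{\sqrt{10}}{4}\right)\left(-3 + \sqrt{10}\right)^n + \left(-1 + \frac{\sqrt{10}}{4}\right)\left(- \sqrt{10} - 3\right)^n.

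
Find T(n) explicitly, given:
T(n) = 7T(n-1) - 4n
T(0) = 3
First-order linear with linear forcing.
Homogeneous solution: T_h(n) = A·(7)^n.
Try particular T_p(n) = pn + q. Substituting:
  pn + q = 7(p(n-1) + q) - 4n.
Matching the n-coefficient: p = 7p - 4 ⇒ p = \frac{2}{3}.
Matching constants: q = -7p + 7q ⇒ q = \frac{7}{9}.
General: T(n) = A·(7)^n + \frac{2 n}{3} + \frac{7}{9}.
Apply T(0) = 3: A + \frac{7}{9} = 3 ⇒ A = \frac{20}{9}.
So T(n) = \frac{20 \cdot 7^{n}}{9} + \frac{2 n}{3} + \frac{7}{9}.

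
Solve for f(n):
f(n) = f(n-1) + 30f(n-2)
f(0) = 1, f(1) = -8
Characteristic equation: x² - x - 30 = 0, which factors as (x - (6))(x - (-5)) = 0.
Roots r₁ = 6, r₂ = -5 (distinct).
General solution: f(n) = A·(6)^n + B·(-5)^n.
From f(0) = 1: A + B = 1.
From f(1) = -8: 6A - 5B = -8.
Solving: A = - \frac{3}{11}, B = \frac{14}{11}.
So f(n) = \frac{14 \left(-5\right)^{n}}{11} - \frac{3 \cdot 6^{n}}{11}.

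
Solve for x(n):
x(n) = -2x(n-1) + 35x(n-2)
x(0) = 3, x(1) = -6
Characteristic equation: x² + 2x - 35 = 0, which factors as (x - (5))(x - (-7)) = 0.
Roots r₁ = 5, r₂ = -7 (distinct).
General solution: x(n) = A·(5)^n + B·(-7)^n.
From x(0) = 3: A + B = 3.
From x(1) = -6: 5A - 7B = -6.
Solving: A = \frac{5}{4}, B = \frac{7}{4}.
So x(n) = \frac{7 \left(-7\right)^{n}}{4} + \frac{5 \cdot 5^{n}}{4}.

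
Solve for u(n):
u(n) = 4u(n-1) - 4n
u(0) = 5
First-order linear with linear forcing.
Homogeneous solution: u_h(n) = A·(4)^n.
Try particular u_p(n) = pn + q. Substituting:
  pn + q = 4(p(n-1) + q) - 4n.
Matching the n-coefficient: p = 4p - 4 ⇒ p = \frac{4}{3}.
Matching constants: q = -4p + 4q ⇒ q = \frac{16}{9}.
General: u(n) = A·(4)^n + \frac{4 n}{3} + \frac{16}{9}.
Apply u(0) = 5: A + \frac{16}{9} = 5 ⇒ A = \frac{29}{9}.
So u(n) = \frac{29 \cdot 4^{n}}{9} + \frac{4 n}{3} + \frac{16}{9}.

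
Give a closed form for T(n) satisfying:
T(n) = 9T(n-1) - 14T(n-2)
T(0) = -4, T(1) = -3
Characteristic equation: x² - 9x + 14 = 0, which factors as (x - (2))(x - (7)) = 0.
Roots r₁ = 2, r₂ = 7 (distinct).
General solution: T(n) = A·(2)^n + B·(7)^n.
From T(0) = -4: A + B = -4.
From T(1) = -3: 2A + 7B = -3.
Solving: A = -5, B = 1.
So T(n) = - 5 \cdot 2^{n} + 7^{n}.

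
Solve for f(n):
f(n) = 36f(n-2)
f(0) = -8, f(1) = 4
Characteristic equation: x² - 36 = 0, which factors as (x - (6))(x - (-6)) = 0.
Roots r₁ = 6, r₂ = -6 (distinct).
General solution: f(n) = A·(6)^n + B·(-6)^n.
From f(0) = -8: A + B = -8.
From f(1) = 4: 6A - 6B = 4.
Solving: A = - \frac{11}{3}, B = - \frac{13}{3}.
So f(n) = - \frac{13 \left(-6\right)^{n}}{3} - \frac{11 \cdot 6^{n}}{3}.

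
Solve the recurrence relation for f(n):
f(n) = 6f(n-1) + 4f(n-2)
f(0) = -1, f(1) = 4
Characteristic equation: x² - 6x - 4 = 0.
Discriminant Δ = (6)² + 4·(4) = 52.
Roots r₁,₂ = (6 ± √52)/2, so r₁ = 3 + \sqrt{13}, r₂ = 3 - \sqrt{13}.
General solution: f(n) = A·r₁^n + B·r₂^n.
From the initial conditions, A + B = -1 and r₁A + r₂B = 4.
Since r₁ - r₂ = √52: A = (4 - (-1)r₂)/√52 = - \frac{1}{2} + \frac{7 \sqrt{13}}{26}, and B = -1 - A = - \frac{7 \sqrt{13}}{26} - \frac{1}{2}.
So f(n) = \left(- \frac{1}{2} + \frac{7 \sqrt{13}}{26}\right)\left(3 + \sqrt{13}\right)^n + \left(- \frac{7 \sqrt{13}}{26} - \frac{1}{2}\right)\left(3 - \sqrt{13}\right)^n.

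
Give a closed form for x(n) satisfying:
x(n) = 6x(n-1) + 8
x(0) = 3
First-order linear non-homogeneous.
Homogeneous solution: x_h(n) = A·(6)^n.
Try constant particular solution x_p = K: K = 6K + 8 ⇒ K = - \frac{8}{5}.
General: x(n) = A·(6)^n - \frac{8}{5}.
Apply x(0) = 3: A - \frac{8}{5} = 3 ⇒ A = \frac{23}{5}.
So x(n) = \frac{23 \cdot 6^{n}}{5} - \frac{8}{5}.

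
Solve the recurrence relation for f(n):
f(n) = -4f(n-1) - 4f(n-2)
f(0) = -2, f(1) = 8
Characteristic equation: x² + 4x + 4 = 0, which is (x - (-2))².
Repeated root r = -2.
General solution: f(n) = (A + Bn)·(-2)^n.
From f(0) = -2: A = -2.
From f(1) = 8: (A + B)·(-2) = 8 ⇒ B = -2.
So f(n) = \left(- 2 n - 2\right) \cdot (-2)^n.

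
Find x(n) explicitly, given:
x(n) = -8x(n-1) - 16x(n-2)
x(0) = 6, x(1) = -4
Characteristic equation: x² + 8x + 16 = 0, which is (x - (-4))².
Repeated root r = -4.
General solution: x(n) = (A + Bn)·(-4)^n.
From x(0) = 6: A = 6.
From x(1) = -4: (A + B)·(-4) = -4 ⇒ B = -5.
So x(n) = \left(6 - 5 n\right) \cdot (-4)^n.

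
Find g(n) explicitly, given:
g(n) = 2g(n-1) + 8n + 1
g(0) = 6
First-order linear with linear forcing.
Homogeneous solution: g_h(n) = A·(2)^n.
Try particular g_p(n) = pn + q. Substituting:
  pn + q = 2(p(n-1) + q) + 8n + 1.
Matching the n-coefficient: p = 2p + 8 ⇒ p = -8.
Matching constants: q = -2p + 2q + 1 ⇒ q = -17.
General: g(n) = A·(2)^n - 8 n - 17.
Apply g(0) = 6: A - 17 = 6 ⇒ A = 23.
So g(n) = 23 \cdot 2^{n} - 8 n - 17.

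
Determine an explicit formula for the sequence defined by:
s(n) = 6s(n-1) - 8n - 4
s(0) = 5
First-order linear with linear forcing.
Homogeneous solution: s_h(n) = A·(6)^n.
Try particular s_p(n) = pn + q. Substituting:
  pn + q = 6(p(n-1) + q) - 8n - 4.
Matching the n-coefficient: p = 6p - 8 ⇒ p = \frac{8}{5}.
Matching constants: q = -6p + 6q - 4 ⇒ q = \frac{68}{25}.
General: s(n) = A·(6)^n + \frac{8 n}{5} + \frac{68}{25}.
Apply s(0) = 5: A + \frac{68}{25} = 5 ⇒ A = \frac{57}{25}.
So s(n) = \frac{57 \cdot 6^{n}}{25} + \frac{8 n}{5} + \frac{68}{25}.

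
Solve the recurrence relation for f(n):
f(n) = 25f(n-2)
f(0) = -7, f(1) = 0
Characteristic equation: x² - 25 = 0, which factors as (x - (-5))(x - (5)) = 0.
Roots r₁ = -5, r₂ = 5 (distinct).
General solution: f(n) = A·(-5)^n + B·(5)^n.
From f(0) = -7: A + B = -7.
From f(1) = 0: -5A + 5B = 0.
Solving: A = - \frac{7}{2}, B = - \frac{7}{2}.
So f(n) = - \frac{7 \left(-5\right)^{n}}{2} - \frac{7 \cdot 5^{n}}{2}.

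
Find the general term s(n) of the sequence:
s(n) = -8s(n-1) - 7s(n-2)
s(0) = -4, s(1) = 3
Characteristic equation: x² + 8x + 7 = 0, which factors as (x - (-1))(x - (-7)) = 0.
Roots r₁ = -1, r₂ = -7 (distinct).
General solution: s(n) = A·(-1)^n + B·(-7)^n.
From s(0) = -4: A + B = -4.
From s(1) = 3: -A - 7B = 3.
Solving: A = - \frac{25}{6}, B = \frac{1}{6}.
So s(n) = - \frac{25 \left(-1\right)^{n}}{6} + \frac{\left(-7\right)^{n}}{6}.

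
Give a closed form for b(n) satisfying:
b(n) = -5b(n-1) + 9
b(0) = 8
First-order linear non-homogeneous.
Homogeneous solution: b_h(n) = A·(-5)^n.
Try constant particular solution b_p = K: K = -5K + 9 ⇒ K = \frac{3}{2}.
General: b(n) = A·(-5)^n + \frac{3}{2}.
Apply b(0) = 8: A + \frac{3}{2} = 8 ⇒ A = \frac{13}{2}.
So b(n) = \frac{13 \left(-5\right)^{n}}{2} + \frac{3}{2}.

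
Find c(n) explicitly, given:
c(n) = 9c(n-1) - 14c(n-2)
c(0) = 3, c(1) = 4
Characteristic equation: x² - 9x + 14 = 0, which factors as (x - (7))(x - (2)) = 0.
Roots r₁ = 7, r₂ = 2 (distinct).
General solution: c(n) = A·(7)^n + B·(2)^n.
From c(0) = 3: A + B = 3.
From c(1) = 4: 7A + 2B = 4.
Solving: A = - \frac{2}{5}, B = \frac{17}{5}.
So c(n) = \frac{17 \cdot 2^{n}}{5} - \frac{2 \cdot 7^{n}}{5}.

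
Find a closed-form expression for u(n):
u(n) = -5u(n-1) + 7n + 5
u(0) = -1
First-order linear with linear forcing.
Homogeneous solution: u_h(n) = A·(-5)^n.
Try particular u_p(n) = pn + q. Substituting:
  pn + q = -5(p(n-1) + q) + 7n + 5.
Matching the n-coefficient: p = -5p + 7 ⇒ p = \frac{7}{6}.
Matching constants: q = 5p - 5q + 5 ⇒ q = \frac{65}{36}.
General: u(n) = A·(-5)^n + \frac{7 n}{6} + \frac{65}{36}.
Apply u(0) = -1: A + \frac{65}{36} = -1 ⇒ A = - \frac{101}{36}.
So u(n) = - \frac{101 \left(-5\right)^{n}}{36} + \frac{7 n}{6} + \frac{65}{36}.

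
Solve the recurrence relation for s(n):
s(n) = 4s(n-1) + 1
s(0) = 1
First-order linear non-homogeneous.
Homogeneous solution: s_h(n) = A·(4)^n.
Try constant particular solution s_p = K: K = 4K + 1 ⇒ K = - \frac{1}{3}.
General: s(n) = A·(4)^n - \frac{1}{3}.
Apply s(0) = 1: A - \frac{1}{3} = 1 ⇒ A = \frac{4}{3}.
So s(n) = \frac{4 \cdot 4^{n}}{3} - \frac{1}{3}.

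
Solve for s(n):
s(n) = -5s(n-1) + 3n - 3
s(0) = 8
First-order linear with linear forcing.
Homogeneous solution: s_h(n) = A·(-5)^n.
Try particular s_p(n) = pn + q. Substituting:
  pn + q = -5(p(n-1) + q) + 3n - 3.
Matching the n-coefficient: p = -5p + 3 ⇒ p = \frac{1}{2}.
Matching constants: q = 5p - 5q - 3 ⇒ q = - \frac{1}{12}.
General: s(n) = A·(-5)^n + \frac{n}{2} - \frac{1}{12}.
Apply s(0) = 8: A - \frac{1}{12} = 8 ⇒ A = \frac{97}{12}.
So s(n) = \frac{97 \left(-5\right)^{n}}{12} + \frac{n}{2} - \frac{1}{12}.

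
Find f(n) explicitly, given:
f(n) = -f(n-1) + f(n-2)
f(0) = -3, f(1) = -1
Characteristic equation: x² + x - 1 = 0.
Discriminant Δ = (-1)² + 4·(1) = 5.
Roots r₁,₂ = (-1 ± √5)/2, so r₁ = - \frac{1}{2} + \frac{\sqrt{5}}{2}, r₂ = - \frac{\sqrt{5}}{2} - \frac{1}{2}.
General solution: f(n) = A·r₁^n + B·r₂^n.
From the initial conditions, A + B = -3 and r₁A + r₂B = -1.
Since r₁ - r₂ = √5: A = (-1 - (-3)r₂)/√5 = - \frac{3}{2} - \frac{\sqrt{5}}{2}, and B = -3 - A = - \frac{3}{2} + \frac{\sqrt{5}}{2}.
So f(n) = \left(- \frac{3}{2} - \frac{\sqrt{5}}{2}\right)\left(- \frac{1}{2} + \frac{\sqrt{5}}{2}\right)^n + \left(- \frac{3}{2} + \frac{\sqrt{5}}{2}\right)\left(- \frac{\sqrt{5}}{2} - \frac{1}{2}\right)^n.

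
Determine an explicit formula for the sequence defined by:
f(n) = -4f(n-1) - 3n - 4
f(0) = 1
First-order linear with linear forcing.
Homogeneous solution: f_h(n) = A·(-4)^n.
Try particular f_p(n) = pn + q. Substituting:
  pn + q = -4(p(n-1) + q) - 3n - 4.
Matching the n-coefficient: p = -4p - 3 ⇒ p = - \frac{3}{5}.
Matching constants: q = 4p - 4q - 4 ⇒ q = - \frac{32}{25}.
General: f(n) = A·(-4)^n - \frac{3 n}{5} - \frac{32}{25}.
Apply f(0) = 1: A - \frac{32}{25} = 1 ⇒ A = \frac{57}{25}.
So f(n) = \frac{57 \left(-4\right)^{n}}{25} - \frac{3 n}{5} - \frac{32}{25}.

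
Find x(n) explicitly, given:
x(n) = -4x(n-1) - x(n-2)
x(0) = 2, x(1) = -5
Characteristic equation: x² + 4x + 1 = 0.
Discriminant Δ = (-4)² + 4·(-1) = 12.
Roots r₁,₂ = (-4 ± √12)/2, so r₁ = -2 + \sqrt{3}, r₂ = -2 - \sqrt{3}.
General solution: x(n) = A·r₁^n + B·r₂^n.
From the initial conditions, A + B = 2 and r₁A + r₂B = -5.
Since r₁ - r₂ = √12: A = (-5 - (2)r₂)/√12 = 1 - \frac{\sqrt{3}}{6}, and B = 2 - A = \frac{\sqrt{3}}{6} + 1.
So x(n) = \left(1 - \frac{\sqrt{3}}{6}\right)\left(-2 + \sqrt{3}\right)^n + \left(\frac{\sqrt{3}}{6} + 1\right)\left(-2 - \sqrt{3}\right)^n.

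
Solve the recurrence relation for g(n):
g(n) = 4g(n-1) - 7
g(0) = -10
First-order linear non-homogeneous.
Homogeneous solution: g_h(n) = A·(4)^n.
Try constant particular solution g_p = K: K = 4K - 7 ⇒ K = \frac{7}{3}.
General: g(n) = A·(4)^n + \frac{7}{3}.
Apply g(0) = -10: A + \frac{7}{3} = -10 ⇒ A = - \frac{37}{3}.
So g(n) = \frac{7}{3} - \frac{37 \cdot 4^{n}}{3}.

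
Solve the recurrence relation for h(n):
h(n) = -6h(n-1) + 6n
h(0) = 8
First-order linear with linear forcing.
Homogeneous solution: h_h(n) = A·(-6)^n.
Try particular h_p(n) = pn + q. Substituting:
  pn + q = -6(p(n-1) + q) + 6n.
Matching the n-coefficient: p = -6p + 6 ⇒ p = \frac{6}{7}.
Matching constants: q = 6p - 6q ⇒ q = \frac{36}{49}.
General: h(n) = A·(-6)^n + \frac{6 n}{7} + \frac{36}{49}.
Apply h(0) = 8: A + \frac{36}{49} = 8 ⇒ A = \frac{356}{49}.
So h(n) = \frac{356 \left(-6\right)^{n}}{49} + \frac{6 n}{7} + \frac{36}{49}.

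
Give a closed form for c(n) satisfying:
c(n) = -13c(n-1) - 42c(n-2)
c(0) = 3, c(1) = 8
Characteristic equation: x² + 13x + 42 = 0, which factors as (x - (-7))(x - (-6)) = 0.
Roots r₁ = -7, r₂ = -6 (distinct).
General solution: c(n) = A·(-7)^n + B·(-6)^n.
From c(0) = 3: A + B = 3.
From c(1) = 8: -7A - 6B = 8.
Solving: A = -26, B = 29.
So c(n) = 29 \left(-6\right)^{n} - 26 \left(-7\right)^{n}.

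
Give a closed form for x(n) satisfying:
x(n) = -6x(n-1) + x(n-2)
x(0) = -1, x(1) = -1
Characteristic equation: x² + 6x - 1 = 0.
Discriminant Δ = (-6)² + 4·(1) = 40.
Roots r₁,₂ = (-6 ± √40)/2, so r₁ = -3 + \sqrt{10}, r₂ = - \sqrt{10} - 3.
General solution: x(n) = A·r₁^n + B·r₂^n.
From the initial conditions, A + B = -1 and r₁A + r₂B = -1.
Since r₁ - r₂ = √40: A = (-1 - (-1)r₂)/√40 = - \frac{\sqrt{10}}{5} - \frac{1}{2}, and B = -1 - A = - \frac{1}{2} + \frac{\sqrt{10}}{5}.
So x(n) = \left(- \frac{\sqrt{10}}{5} - \frac{1}{2}\right)\left(-3 + \sqrt{10}\right)^n + \left(- \frac{1}{2} + \frac{\sqrt{10}}{5}\right)\left(- \sqrt{10} - 3\right)^n.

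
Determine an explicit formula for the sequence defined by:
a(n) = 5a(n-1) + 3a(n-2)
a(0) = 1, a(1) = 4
Characteristic equation: x² - 5x - 3 = 0.
Discriminant Δ = (5)² + 4·(3) = 37.
Roots r₁,₂ = (5 ± √37)/2, so r₁ = \frac{5}{2} + \frac{\sqrt{37}}{2}, r₂ = \frac{5}{2} - \frac{\sqrt{37}}{2}.
General solution: a(n) = A·r₁^n + B·r₂^n.
From the initial conditions, A + B = 1 and r₁A + r₂B = 4.
Since r₁ - r₂ = √37: A = (4 - (1)r₂)/√37 = \frac{3 \sqrt{37}}{74} + \frac{1}{2}, and B = 1 - A = \frac{1}{2} - \frac{3 \sqrt{37}}{74}.
So a(n) = \left(\frac{3 \sqrt{37}}{74} + \frac{1}{2}\right)\left(\frac{5}{2} + \frac{\sqrt{37}}{2}\right)^n + \left(\frac{1}{2} - \frac{3 \sqrt{37}}{74}\right)\left(\frac{5}{2} - \frac{\sqrt{37}}{2}\right)^n.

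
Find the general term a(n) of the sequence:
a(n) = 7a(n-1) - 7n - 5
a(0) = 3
First-order linear with linear forcing.
Homogeneous solution: a_h(n) = A·(7)^n.
Try particular a_p(n) = pn + q. Substituting:
  pn + q = 7(p(n-1) + q) - 7n - 5.
Matching the n-coefficient: p = 7p - 7 ⇒ p = \frac{7}{6}.
Matching constants: q = -7p + 7q - 5 ⇒ q = \frac{79}{36}.
General: a(n) = A·(7)^n + \frac{7 n}{6} + \frac{79}{36}.
Apply a(0) = 3: A + \frac{79}{36} = 3 ⇒ A = \frac{29}{36}.
So a(n) = \frac{29 \cdot 7^{n}}{36} + \frac{7 n}{6} + \frac{79}{36}.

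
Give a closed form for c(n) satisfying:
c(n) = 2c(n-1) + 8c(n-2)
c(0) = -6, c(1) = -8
Characteristic equation: x² - 2x - 8 = 0, which factors as (x - (-2))(x - (4)) = 0.
Roots r₁ = -2, r₂ = 4 (distinct).
General solution: c(n) = A·(-2)^n + B·(4)^n.
From c(0) = -6: A + B = -6.
From c(1) = -8: -2A + 4B = -8.
Solving: A = - \frac{8}{3}, B = - \frac{10}{3}.
So c(n) = - \frac{8 \left(-2\right)^{n}}{3} - \frac{10 \cdot 4^{n}}{3}.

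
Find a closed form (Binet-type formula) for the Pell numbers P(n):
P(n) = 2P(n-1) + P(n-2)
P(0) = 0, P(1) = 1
This is the Pell sequence.
Characteristic equation: x² - 2x - 1 = 0; roots r₁ = 1 + \sqrt{2}, r₂ = 1 - \sqrt{2}.
General: P(n) = A·r₁^n + B·r₂^n. Solving with P(0)=0, P(1)=1 gives A = \frac{\sqrt{2}}{4}, B = - \frac{\sqrt{2}}{4}.
So P(n) = \frac{\sqrt{2} \left(- \left(1 - \sqrt{2}\right)^{n} + \left(1 + \sqrt{2}\right)^{n}\right)}{4}.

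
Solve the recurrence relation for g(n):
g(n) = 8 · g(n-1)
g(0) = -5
Pure geometric recurrence with ratio 8.
By induction g(n) = g(0) · (8)^n = - 5 \cdot 8^{n}.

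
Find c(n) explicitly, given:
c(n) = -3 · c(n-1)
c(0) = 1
Pure geometric recurrence with ratio -3.
By induction c(n) = c(0) · (-3)^n = \left(-3\right)^{n}.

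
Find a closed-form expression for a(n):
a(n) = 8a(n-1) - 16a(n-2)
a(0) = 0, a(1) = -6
Characteristic equation: x² - 8x + 16 = 0, which is (x - (4))².
Repeated root r = 4.
General solution: a(n) = (A + Bn)·(4)^n.
From a(0) = 0: A = 0.
From a(1) = -6: (A + B)·(4) = -6 ⇒ B = - \frac{3}{2}.
So a(n) = \left(- \frac{3 n}{2}\right) \cdot (4)^n.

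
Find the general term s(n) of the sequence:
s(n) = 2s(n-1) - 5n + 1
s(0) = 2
First-order linear with linear forcing.
Homogeneous solution: s_h(n) = A·(2)^n.
Try particular s_p(n) = pn + q. Substituting:
  pn + q = 2(p(n-1) + q) - 5n + 1.
Matching the n-coefficient: p = 2p - 5 ⇒ p = 5.
Matching constants: q = -2p + 2q + 1 ⇒ q = 9.
General: s(n) = A·(2)^n + 5 n + 9.
Apply s(0) = 2: A + 9 = 2 ⇒ A = -7.
So s(n) = - 7 \cdot 2^{n} + 5 n + 9.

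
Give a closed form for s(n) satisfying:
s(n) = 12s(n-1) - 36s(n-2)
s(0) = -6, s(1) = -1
Characteristic equation: x² - 12x + 36 = 0, which is (x - (6))².
Repeated root r = 6.
General solution: s(n) = (A + Bn)·(6)^n.
From s(0) = -6: A = -6.
From s(1) = -1: (A + B)·(6) = -1 ⇒ B = \frac{35}{6}.
So s(n) = \left(\frac{35 n}{6} - 6\right) \cdot (6)^n.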